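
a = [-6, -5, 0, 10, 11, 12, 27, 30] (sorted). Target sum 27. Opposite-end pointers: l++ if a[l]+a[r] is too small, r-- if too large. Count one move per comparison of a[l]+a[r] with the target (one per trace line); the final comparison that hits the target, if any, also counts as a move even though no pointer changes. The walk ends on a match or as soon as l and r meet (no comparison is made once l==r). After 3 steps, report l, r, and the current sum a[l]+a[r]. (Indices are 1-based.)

l=1 r=8: -6+30=24 <27, l++
l=2 r=8: -5+30=25 <27, l++
l=3 r=8: 0+30=30 >27, r--

l=3, r=7, sum=27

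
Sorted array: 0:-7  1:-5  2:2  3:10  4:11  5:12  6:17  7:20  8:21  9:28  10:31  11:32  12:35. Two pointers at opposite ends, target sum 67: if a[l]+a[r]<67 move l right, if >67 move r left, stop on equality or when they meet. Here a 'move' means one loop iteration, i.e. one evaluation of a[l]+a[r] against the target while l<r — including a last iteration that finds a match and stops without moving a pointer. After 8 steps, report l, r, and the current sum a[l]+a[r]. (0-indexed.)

l=0 r=12: -7+35=28 <67, l++
l=1 r=12: -5+35=30 <67, l++
l=2 r=12: 2+35=37 <67, l++
l=3 r=12: 10+35=45 <67, l++
l=4 r=12: 11+35=46 <67, l++
l=5 r=12: 12+35=47 <67, l++
l=6 r=12: 17+35=52 <67, l++
l=7 r=12: 20+35=55 <67, l++

l=8, r=12, sum=56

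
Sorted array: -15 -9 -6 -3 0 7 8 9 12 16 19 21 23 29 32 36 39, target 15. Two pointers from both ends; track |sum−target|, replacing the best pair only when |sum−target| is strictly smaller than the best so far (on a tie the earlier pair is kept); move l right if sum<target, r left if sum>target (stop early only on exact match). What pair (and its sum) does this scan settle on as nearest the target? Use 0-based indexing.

l=0 r=16: -15+39=24 d=9 *, r--
l=0 r=15: -15+36=21 d=6 *, r--
l=0 r=14: -15+32=17 d=2 *, r--
l=0 r=13: -15+29=14 d=1 *, l++
l=1 r=13: -9+29=20 d=5, r--
l=1 r=12: -9+23=14 d=1, l++
l=2 r=12: -6+23=17 d=2, r--
l=2 r=11: -6+21=15 d=0 *, stop

pair (-6, 21) with sum 15 (|Δ|=0)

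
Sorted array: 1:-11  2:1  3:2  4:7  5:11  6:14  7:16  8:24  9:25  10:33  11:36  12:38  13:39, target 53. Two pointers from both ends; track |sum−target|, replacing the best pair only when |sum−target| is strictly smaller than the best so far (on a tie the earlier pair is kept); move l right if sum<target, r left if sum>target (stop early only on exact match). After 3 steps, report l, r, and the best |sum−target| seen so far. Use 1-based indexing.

l=4, r=13, best |Δ|=12

l=1 r=13: -11+39=28 d=25 *, l++
l=2 r=13: 1+39=40 d=13 *, l++
l=3 r=13: 2+39=41 d=12 *, l++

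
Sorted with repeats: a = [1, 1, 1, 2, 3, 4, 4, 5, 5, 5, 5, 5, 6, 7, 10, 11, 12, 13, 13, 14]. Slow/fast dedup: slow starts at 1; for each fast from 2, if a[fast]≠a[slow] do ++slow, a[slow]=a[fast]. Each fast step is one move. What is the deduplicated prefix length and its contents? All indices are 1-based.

(s=1,f=2) a[fast]=1=a[slow] dup → fast++
(s=1,f=3) a[fast]=1=a[slow] dup → fast++
(s=1,f=4) a[fast]=2≠a[slow]=1 write a[2]=2 → slow++,fast++
(s=2,f=5) a[fast]=3≠a[slow]=2 write a[3]=3 → slow++,fast++
(s=3,f=6) a[fast]=4≠a[slow]=3 write a[4]=4 → slow++,fast++
(s=4,f=7) a[fast]=4=a[slow] dup → fast++
(s=4,f=8) a[fast]=5≠a[slow]=4 write a[5]=5 → slow++,fast++
(s=5,f=9) a[fast]=5=a[slow] dup → fast++
(s=5,f=10) a[fast]=5=a[slow] dup → fast++
(s=5,f=11) a[fast]=5=a[slow] dup → fast++
(s=5,f=12) a[fast]=5=a[slow] dup → fast++
(s=5,f=13) a[fast]=6≠a[slow]=5 write a[6]=6 → slow++,fast++
(s=6,f=14) a[fast]=7≠a[slow]=6 write a[7]=7 → slow++,fast++
(s=7,f=15) a[fast]=10≠a[slow]=7 write a[8]=10 → slow++,fast++
(s=8,f=16) a[fast]=11≠a[slow]=10 write a[9]=11 → slow++,fast++
(s=9,f=17) a[fast]=12≠a[slow]=11 write a[10]=12 → slow++,fast++
(s=10,f=18) a[fast]=13≠a[slow]=12 write a[11]=13 → slow++,fast++
(s=11,f=19) a[fast]=13=a[slow] dup → fast++
(s=11,f=20) a[fast]=14≠a[slow]=13 write a[12]=14 → slow++,fast++

length 12; prefix = [1, 2, 3, 4, 5, 6, 7, 10, 11, 12, 13, 14]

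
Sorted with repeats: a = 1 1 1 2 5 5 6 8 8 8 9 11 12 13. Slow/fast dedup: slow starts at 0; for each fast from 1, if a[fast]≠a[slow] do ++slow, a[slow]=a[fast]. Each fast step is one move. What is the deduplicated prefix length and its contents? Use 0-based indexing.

slow=0 fast=1: a[fast]=1=a[slow] dup, fast++
slow=0 fast=2: a[fast]=1=a[slow] dup, fast++
slow=0 fast=3: a[fast]=2≠a[slow]=1 write a[1]=2, slow++,fast++
slow=1 fast=4: a[fast]=5≠a[slow]=2 write a[2]=5, slow++,fast++
slow=2 fast=5: a[fast]=5=a[slow] dup, fast++
slow=2 fast=6: a[fast]=6≠a[slow]=5 write a[3]=6, slow++,fast++
slow=3 fast=7: a[fast]=8≠a[slow]=6 write a[4]=8, slow++,fast++
slow=4 fast=8: a[fast]=8=a[slow] dup, fast++
slow=4 fast=9: a[fast]=8=a[slow] dup, fast++
slow=4 fast=10: a[fast]=9≠a[slow]=8 write a[5]=9, slow++,fast++
slow=5 fast=11: a[fast]=11≠a[slow]=9 write a[6]=11, slow++,fast++
slow=6 fast=12: a[fast]=12≠a[slow]=11 write a[7]=12, slow++,fast++
slow=7 fast=13: a[fast]=13≠a[slow]=12 write a[8]=13, slow++,fast++

length 9; prefix = [1, 2, 5, 6, 8, 9, 11, 12, 13]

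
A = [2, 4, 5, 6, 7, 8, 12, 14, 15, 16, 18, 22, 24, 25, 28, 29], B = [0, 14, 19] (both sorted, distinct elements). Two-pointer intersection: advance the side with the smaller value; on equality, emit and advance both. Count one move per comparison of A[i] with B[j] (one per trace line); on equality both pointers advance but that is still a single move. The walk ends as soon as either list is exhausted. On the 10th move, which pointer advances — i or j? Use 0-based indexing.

[i=0,j=0] 2>0 → j++
[i=0,j=1] 2<14 → i++
[i=1,j=1] 4<14 → i++
[i=2,j=1] 5<14 → i++
[i=3,j=1] 6<14 → i++
[i=4,j=1] 7<14 → i++
[i=5,j=1] 8<14 → i++
[i=6,j=1] 12<14 → i++
[i=7,j=1] 14==14 emit → i++,j++
[i=8,j=2] 15<19 → i++

i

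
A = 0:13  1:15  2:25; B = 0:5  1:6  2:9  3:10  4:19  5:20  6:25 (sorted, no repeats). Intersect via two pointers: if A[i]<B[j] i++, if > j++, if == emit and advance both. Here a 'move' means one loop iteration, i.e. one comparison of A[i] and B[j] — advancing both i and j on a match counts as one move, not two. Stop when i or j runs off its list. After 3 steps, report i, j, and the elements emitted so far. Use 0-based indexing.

i=0 j=0: 13>5, j++
i=0 j=1: 13>6, j++
i=0 j=2: 13>9, j++

i=0, j=3, emitted=[]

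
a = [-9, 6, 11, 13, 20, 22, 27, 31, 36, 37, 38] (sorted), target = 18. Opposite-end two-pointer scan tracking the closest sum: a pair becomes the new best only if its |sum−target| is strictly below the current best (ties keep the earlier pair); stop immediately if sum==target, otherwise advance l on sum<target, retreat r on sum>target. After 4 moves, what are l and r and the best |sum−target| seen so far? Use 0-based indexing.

l=0, r=6, best |Δ|=4

l=0 r=10: -9+38=29 d=11 *, r--
l=0 r=9: -9+37=28 d=10 *, r--
l=0 r=8: -9+36=27 d=9 *, r--
l=0 r=7: -9+31=22 d=4 *, r--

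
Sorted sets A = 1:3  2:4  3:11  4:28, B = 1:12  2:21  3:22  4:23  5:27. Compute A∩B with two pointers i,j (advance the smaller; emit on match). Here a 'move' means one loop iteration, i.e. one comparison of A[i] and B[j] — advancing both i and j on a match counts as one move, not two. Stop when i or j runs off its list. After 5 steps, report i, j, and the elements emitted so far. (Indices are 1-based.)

i=4, j=3, emitted=[]

i=1 j=1: 3<12, i++
i=2 j=1: 4<12, i++
i=3 j=1: 11<12, i++
i=4 j=1: 28>12, j++
i=4 j=2: 28>21, j++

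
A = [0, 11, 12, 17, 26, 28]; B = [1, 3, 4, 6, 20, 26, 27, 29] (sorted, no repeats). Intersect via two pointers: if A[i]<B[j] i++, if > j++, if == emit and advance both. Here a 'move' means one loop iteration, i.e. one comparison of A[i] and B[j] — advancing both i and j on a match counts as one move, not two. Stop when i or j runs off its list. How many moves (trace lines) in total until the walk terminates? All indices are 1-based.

12 moves

[i=1,j=1] 0<1 → i++
[i=2,j=1] 11>1 → j++
[i=2,j=2] 11>3 → j++
[i=2,j=3] 11>4 → j++
[i=2,j=4] 11>6 → j++
[i=2,j=5] 11<20 → i++
[i=3,j=5] 12<20 → i++
[i=4,j=5] 17<20 → i++
[i=5,j=5] 26>20 → j++
[i=5,j=6] 26==26 emit → i++,j++
[i=6,j=7] 28>27 → j++
[i=6,j=8] 28<29 → i++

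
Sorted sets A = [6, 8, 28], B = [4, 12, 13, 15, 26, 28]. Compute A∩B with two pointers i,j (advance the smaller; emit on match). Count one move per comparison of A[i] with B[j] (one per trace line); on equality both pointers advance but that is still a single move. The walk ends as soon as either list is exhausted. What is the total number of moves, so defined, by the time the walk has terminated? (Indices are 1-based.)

8 moves

[i=1,j=1] 6>4 → j++
[i=1,j=2] 6<12 → i++
[i=2,j=2] 8<12 → i++
[i=3,j=2] 28>12 → j++
[i=3,j=3] 28>13 → j++
[i=3,j=4] 28>15 → j++
[i=3,j=5] 28>26 → j++
[i=3,j=6] 28==28 emit → i++,j++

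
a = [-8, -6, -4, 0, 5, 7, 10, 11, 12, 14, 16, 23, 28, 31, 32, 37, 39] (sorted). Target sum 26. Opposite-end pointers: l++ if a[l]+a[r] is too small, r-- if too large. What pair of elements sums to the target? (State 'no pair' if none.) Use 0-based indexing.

(-6, 32)

l=0 r=16: -8+39=31 >26, r--
l=0 r=15: -8+37=29 >26, r--
l=0 r=14: -8+32=24 <26, l++
l=1 r=14: -6+32=26, found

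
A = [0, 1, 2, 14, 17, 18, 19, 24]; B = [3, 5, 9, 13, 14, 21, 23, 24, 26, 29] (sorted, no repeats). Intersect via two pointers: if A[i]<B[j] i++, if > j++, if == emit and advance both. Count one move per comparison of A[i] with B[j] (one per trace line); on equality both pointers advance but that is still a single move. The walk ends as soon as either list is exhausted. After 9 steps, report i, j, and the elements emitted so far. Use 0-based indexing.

i=0 j=0: 0<3, i++
i=1 j=0: 1<3, i++
i=2 j=0: 2<3, i++
i=3 j=0: 14>3, j++
i=3 j=1: 14>5, j++
i=3 j=2: 14>9, j++
i=3 j=3: 14>13, j++
i=3 j=4: 14==14 emit, i++,j++
i=4 j=5: 17<21, i++

i=5, j=5, emitted=[14]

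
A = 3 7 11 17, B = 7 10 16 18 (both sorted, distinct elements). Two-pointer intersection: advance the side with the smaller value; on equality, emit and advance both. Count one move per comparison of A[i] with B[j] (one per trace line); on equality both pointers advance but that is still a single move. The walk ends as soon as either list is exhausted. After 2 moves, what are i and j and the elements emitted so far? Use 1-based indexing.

i=1 j=1: 3<7, i++
i=2 j=1: 7==7 emit, i++,j++

i=3, j=2, emitted=[7]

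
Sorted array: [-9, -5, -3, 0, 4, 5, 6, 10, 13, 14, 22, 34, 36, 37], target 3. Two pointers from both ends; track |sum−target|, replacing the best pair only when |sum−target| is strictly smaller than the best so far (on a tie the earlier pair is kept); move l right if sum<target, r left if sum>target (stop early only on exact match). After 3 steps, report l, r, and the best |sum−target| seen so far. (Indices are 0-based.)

[0,13] -9+37=28 d=25 * → r--
[0,12] -9+36=27 d=24 * → r--
[0,11] -9+34=25 d=22 * → r--

l=0, r=10, best |Δ|=22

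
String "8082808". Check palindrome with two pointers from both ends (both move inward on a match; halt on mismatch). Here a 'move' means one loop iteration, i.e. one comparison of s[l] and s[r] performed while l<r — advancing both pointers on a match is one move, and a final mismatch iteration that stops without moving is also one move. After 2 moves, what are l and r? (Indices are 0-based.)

l=2, r=4

[0,6] '8'=='8' → l++,r--
[1,5] '0'=='0' → l++,r--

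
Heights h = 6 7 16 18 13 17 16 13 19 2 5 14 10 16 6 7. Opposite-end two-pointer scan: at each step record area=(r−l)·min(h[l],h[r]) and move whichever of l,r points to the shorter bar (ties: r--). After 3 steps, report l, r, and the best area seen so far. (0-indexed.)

[0,15] min(6,7)*15=90 best=90 * → l++
[1,15] min(7,7)*14=98 best=98 * → r--
[1,14] min(7,6)*13=78 best=98 → r--

l=1, r=13, best area=98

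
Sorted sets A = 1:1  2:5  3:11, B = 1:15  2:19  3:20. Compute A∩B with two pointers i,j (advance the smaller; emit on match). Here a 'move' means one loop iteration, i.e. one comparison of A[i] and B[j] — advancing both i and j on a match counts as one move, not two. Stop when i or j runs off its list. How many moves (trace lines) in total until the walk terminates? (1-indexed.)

3 moves

i=1 j=1: 1<15, i++
i=2 j=1: 5<15, i++
i=3 j=1: 11<15, i++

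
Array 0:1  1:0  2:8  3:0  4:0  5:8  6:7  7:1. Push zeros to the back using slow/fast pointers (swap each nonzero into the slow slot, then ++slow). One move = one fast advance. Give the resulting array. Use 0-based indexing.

(s=0,f=0) a[fast]=1≠0 swap→a[0]=1 → slow++,fast++
(s=1,f=1) a[fast]=0 → fast++
(s=1,f=2) a[fast]=8≠0 swap→a[1]=8 → slow++,fast++
(s=2,f=3) a[fast]=0 → fast++
(s=2,f=4) a[fast]=0 → fast++
(s=2,f=5) a[fast]=8≠0 swap→a[2]=8 → slow++,fast++
(s=3,f=6) a[fast]=7≠0 swap→a[3]=7 → slow++,fast++
(s=4,f=7) a[fast]=1≠0 swap→a[4]=1 → slow++,fast++

[1, 8, 8, 7, 1, 0, 0, 0]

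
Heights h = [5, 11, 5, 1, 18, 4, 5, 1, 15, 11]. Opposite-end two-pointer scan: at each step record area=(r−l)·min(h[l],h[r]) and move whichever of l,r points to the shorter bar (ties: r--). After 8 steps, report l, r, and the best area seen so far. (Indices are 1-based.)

l=1 r=10: min(5,11)*9=45 best=45 *, l++
l=2 r=10: min(11,11)*8=88 best=88 *, r--
l=2 r=9: min(11,15)*7=77 best=88, l++
l=3 r=9: min(5,15)*6=30 best=88, l++
l=4 r=9: min(1,15)*5=5 best=88, l++
l=5 r=9: min(18,15)*4=60 best=88, r--
l=5 r=8: min(18,1)*3=3 best=88, r--
l=5 r=7: min(18,5)*2=10 best=88, r--

l=5, r=6, best area=88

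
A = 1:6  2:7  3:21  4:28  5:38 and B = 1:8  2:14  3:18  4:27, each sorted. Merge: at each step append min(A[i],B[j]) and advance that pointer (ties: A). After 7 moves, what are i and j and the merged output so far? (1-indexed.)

i=1 j=1: A[i]=6<=B[j]=8 take 6, i++
i=2 j=1: A[i]=7<=B[j]=8 take 7, i++
i=3 j=1: A[i]=21>B[j]=8 take 8, j++
i=3 j=2: A[i]=21>B[j]=14 take 14, j++
i=3 j=3: A[i]=21>B[j]=18 take 18, j++
i=3 j=4: A[i]=21<=B[j]=27 take 21, i++
i=4 j=4: A[i]=28>B[j]=27 take 27, j++

i=4, j=5, merged so far=[6, 7, 8, 14, 18, 21, 27]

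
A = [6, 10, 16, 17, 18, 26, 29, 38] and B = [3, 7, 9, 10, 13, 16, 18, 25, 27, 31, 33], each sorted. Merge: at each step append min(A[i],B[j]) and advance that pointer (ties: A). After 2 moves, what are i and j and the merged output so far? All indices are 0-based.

i=1, j=1, merged so far=[3, 6]

i=0 j=0: A[i]=6>B[j]=3 take 3, j++
i=0 j=1: A[i]=6<=B[j]=7 take 6, i++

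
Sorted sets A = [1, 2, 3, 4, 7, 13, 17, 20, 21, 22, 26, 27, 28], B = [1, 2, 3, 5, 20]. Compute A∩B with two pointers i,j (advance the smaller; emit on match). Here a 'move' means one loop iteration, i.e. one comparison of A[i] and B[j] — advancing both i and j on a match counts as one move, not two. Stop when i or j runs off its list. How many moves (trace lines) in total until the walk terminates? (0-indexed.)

9 moves

[i=0,j=0] 1==1 emit → i++,j++
[i=1,j=1] 2==2 emit → i++,j++
[i=2,j=2] 3==3 emit → i++,j++
[i=3,j=3] 4<5 → i++
[i=4,j=3] 7>5 → j++
[i=4,j=4] 7<20 → i++
[i=5,j=4] 13<20 → i++
[i=6,j=4] 17<20 → i++
[i=7,j=4] 20==20 emit → i++,j++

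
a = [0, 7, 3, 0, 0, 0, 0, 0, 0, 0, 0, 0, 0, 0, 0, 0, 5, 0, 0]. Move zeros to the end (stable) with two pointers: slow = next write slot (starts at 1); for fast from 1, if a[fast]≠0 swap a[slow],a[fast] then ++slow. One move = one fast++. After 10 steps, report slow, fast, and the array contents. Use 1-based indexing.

(s=1,f=1) a[fast]=0 → fast++
(s=1,f=2) a[fast]=7≠0 swap→a[1]=7 → slow++,fast++
(s=2,f=3) a[fast]=3≠0 swap→a[2]=3 → slow++,fast++
(s=3,f=4) a[fast]=0 → fast++
(s=3,f=5) a[fast]=0 → fast++
(s=3,f=6) a[fast]=0 → fast++
(s=3,f=7) a[fast]=0 → fast++
(s=3,f=8) a[fast]=0 → fast++
(s=3,f=9) a[fast]=0 → fast++
(s=3,f=10) a[fast]=0 → fast++

slow=3, fast=11, a=[7, 3, 0, 0, 0, 0, 0, 0, 0, 0, 0, 0, 0, 0, 0, 0, 5, 0, 0]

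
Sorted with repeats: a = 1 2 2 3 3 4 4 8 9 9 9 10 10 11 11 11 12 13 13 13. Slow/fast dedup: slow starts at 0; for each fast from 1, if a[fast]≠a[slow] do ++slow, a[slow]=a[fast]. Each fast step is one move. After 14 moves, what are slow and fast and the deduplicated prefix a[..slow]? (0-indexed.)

(s=0,f=1) a[fast]=2≠a[slow]=1 write a[1]=2 → slow++,fast++
(s=1,f=2) a[fast]=2=a[slow] dup → fast++
(s=1,f=3) a[fast]=3≠a[slow]=2 write a[2]=3 → slow++,fast++
(s=2,f=4) a[fast]=3=a[slow] dup → fast++
(s=2,f=5) a[fast]=4≠a[slow]=3 write a[3]=4 → slow++,fast++
(s=3,f=6) a[fast]=4=a[slow] dup → fast++
(s=3,f=7) a[fast]=8≠a[slow]=4 write a[4]=8 → slow++,fast++
(s=4,f=8) a[fast]=9≠a[slow]=8 write a[5]=9 → slow++,fast++
(s=5,f=9) a[fast]=9=a[slow] dup → fast++
(s=5,f=10) a[fast]=9=a[slow] dup → fast++
(s=5,f=11) a[fast]=10≠a[slow]=9 write a[6]=10 → slow++,fast++
(s=6,f=12) a[fast]=10=a[slow] dup → fast++
(s=6,f=13) a[fast]=11≠a[slow]=10 write a[7]=11 → slow++,fast++
(s=7,f=14) a[fast]=11=a[slow] dup → fast++

slow=7, fast=15, prefix=[1, 2, 3, 4, 8, 9, 10, 11]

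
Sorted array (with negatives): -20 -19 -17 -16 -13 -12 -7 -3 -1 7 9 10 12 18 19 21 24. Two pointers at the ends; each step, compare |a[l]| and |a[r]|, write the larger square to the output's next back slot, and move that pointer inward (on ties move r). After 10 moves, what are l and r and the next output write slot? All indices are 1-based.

l=6, r=12, next write slot=7

l=1 r=17: |-20|<=|24| out[17]=576, r--
l=1 r=16: |-20|<=|21| out[16]=441, r--
l=1 r=15: |-20|>|19| out[15]=400, l++
l=2 r=15: |-19|<=|19| out[14]=361, r--
l=2 r=14: |-19|>|18| out[13]=361, l++
l=3 r=14: |-17|<=|18| out[12]=324, r--
l=3 r=13: |-17|>|12| out[11]=289, l++
l=4 r=13: |-16|>|12| out[10]=256, l++
l=5 r=13: |-13|>|12| out[9]=169, l++
l=6 r=13: |-12|<=|12| out[8]=144, r--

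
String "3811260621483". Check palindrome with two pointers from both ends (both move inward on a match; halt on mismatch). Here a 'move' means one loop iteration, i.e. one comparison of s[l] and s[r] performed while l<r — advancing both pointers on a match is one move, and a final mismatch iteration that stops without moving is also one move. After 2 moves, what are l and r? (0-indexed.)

l=0 r=12: '3'=='3', l++,r--
l=1 r=11: '8'=='8', l++,r--

l=2, r=10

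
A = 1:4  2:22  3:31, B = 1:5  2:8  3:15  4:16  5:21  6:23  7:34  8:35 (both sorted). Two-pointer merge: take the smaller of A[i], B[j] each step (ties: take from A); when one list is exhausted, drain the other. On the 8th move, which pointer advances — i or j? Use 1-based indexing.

j

i=1 j=1: A[i]=4<=B[j]=5 take 4, i++
i=2 j=1: A[i]=22>B[j]=5 take 5, j++
i=2 j=2: A[i]=22>B[j]=8 take 8, j++
i=2 j=3: A[i]=22>B[j]=15 take 15, j++
i=2 j=4: A[i]=22>B[j]=16 take 16, j++
i=2 j=5: A[i]=22>B[j]=21 take 21, j++
i=2 j=6: A[i]=22<=B[j]=23 take 22, i++
i=3 j=6: A[i]=31>B[j]=23 take 23, j++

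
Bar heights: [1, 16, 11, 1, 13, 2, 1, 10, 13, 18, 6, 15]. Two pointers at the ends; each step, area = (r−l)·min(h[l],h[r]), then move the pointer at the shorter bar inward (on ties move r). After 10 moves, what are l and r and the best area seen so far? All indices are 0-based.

[0,11] min(1,15)*11=11 best=11 * → l++
[1,11] min(16,15)*10=150 best=150 * → r--
[1,10] min(16,6)*9=54 best=150 → r--
[1,9] min(16,18)*8=128 best=150 → l++
[2,9] min(11,18)*7=77 best=150 → l++
[3,9] min(1,18)*6=6 best=150 → l++
[4,9] min(13,18)*5=65 best=150 → l++
[5,9] min(2,18)*4=8 best=150 → l++
[6,9] min(1,18)*3=3 best=150 → l++
[7,9] min(10,18)*2=20 best=150 → l++

l=8, r=9, best area=150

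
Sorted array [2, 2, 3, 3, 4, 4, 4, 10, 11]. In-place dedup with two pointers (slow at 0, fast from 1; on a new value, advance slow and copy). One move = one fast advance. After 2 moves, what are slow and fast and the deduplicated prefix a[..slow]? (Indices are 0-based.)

slow=0 fast=1: a[fast]=2=a[slow] dup, fast++
slow=0 fast=2: a[fast]=3≠a[slow]=2 write a[1]=3, slow++,fast++

slow=1, fast=3, prefix=[2, 3]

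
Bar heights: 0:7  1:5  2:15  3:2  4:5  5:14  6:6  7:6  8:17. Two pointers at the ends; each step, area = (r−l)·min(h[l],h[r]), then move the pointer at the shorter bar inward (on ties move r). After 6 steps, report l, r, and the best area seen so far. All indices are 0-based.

[0,8] min(7,17)*8=56 best=56 * → l++
[1,8] min(5,17)*7=35 best=56 → l++
[2,8] min(15,17)*6=90 best=90 * → l++
[3,8] min(2,17)*5=10 best=90 → l++
[4,8] min(5,17)*4=20 best=90 → l++
[5,8] min(14,17)*3=42 best=90 → l++

l=6, r=8, best area=90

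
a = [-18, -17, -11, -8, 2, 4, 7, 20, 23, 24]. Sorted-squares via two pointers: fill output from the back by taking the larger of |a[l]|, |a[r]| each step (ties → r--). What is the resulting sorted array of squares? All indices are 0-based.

[4, 16, 49, 64, 121, 289, 324, 400, 529, 576]

[0,9] |-18|<=|24| out[9]=576 → r--
[0,8] |-18|<=|23| out[8]=529 → r--
[0,7] |-18|<=|20| out[7]=400 → r--
[0,6] |-18|>|7| out[6]=324 → l++
[1,6] |-17|>|7| out[5]=289 → l++
[2,6] |-11|>|7| out[4]=121 → l++
[3,6] |-8|>|7| out[3]=64 → l++
[4,6] |2|<=|7| out[2]=49 → r--
[4,5] |2|<=|4| out[1]=16 → r--
[4,4] |2|<=|2| out[0]=4 → r--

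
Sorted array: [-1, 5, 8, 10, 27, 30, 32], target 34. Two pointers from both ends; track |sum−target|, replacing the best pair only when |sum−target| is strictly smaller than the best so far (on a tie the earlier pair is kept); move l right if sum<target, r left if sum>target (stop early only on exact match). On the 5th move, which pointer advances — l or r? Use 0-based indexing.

l=0 r=6: -1+32=31 d=3 *, l++
l=1 r=6: 5+32=37 d=3, r--
l=1 r=5: 5+30=35 d=1 *, r--
l=1 r=4: 5+27=32 d=2, l++
l=2 r=4: 8+27=35 d=1, r--

r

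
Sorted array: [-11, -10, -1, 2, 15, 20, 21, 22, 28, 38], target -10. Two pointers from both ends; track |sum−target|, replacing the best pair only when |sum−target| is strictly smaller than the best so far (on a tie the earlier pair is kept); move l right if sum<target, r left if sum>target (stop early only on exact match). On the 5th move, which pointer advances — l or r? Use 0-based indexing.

r

[0,9] -11+38=27 d=37 * → r--
[0,8] -11+28=17 d=27 * → r--
[0,7] -11+22=11 d=21 * → r--
[0,6] -11+21=10 d=20 * → r--
[0,5] -11+20=9 d=19 * → r--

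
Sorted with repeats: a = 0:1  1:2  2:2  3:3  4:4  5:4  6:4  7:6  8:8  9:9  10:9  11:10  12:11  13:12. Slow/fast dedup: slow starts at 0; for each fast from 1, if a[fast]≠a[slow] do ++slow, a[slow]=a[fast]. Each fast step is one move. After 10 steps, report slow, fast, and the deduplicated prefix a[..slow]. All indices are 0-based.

(s=0,f=1) a[fast]=2≠a[slow]=1 write a[1]=2 → slow++,fast++
(s=1,f=2) a[fast]=2=a[slow] dup → fast++
(s=1,f=3) a[fast]=3≠a[slow]=2 write a[2]=3 → slow++,fast++
(s=2,f=4) a[fast]=4≠a[slow]=3 write a[3]=4 → slow++,fast++
(s=3,f=5) a[fast]=4=a[slow] dup → fast++
(s=3,f=6) a[fast]=4=a[slow] dup → fast++
(s=3,f=7) a[fast]=6≠a[slow]=4 write a[4]=6 → slow++,fast++
(s=4,f=8) a[fast]=8≠a[slow]=6 write a[5]=8 → slow++,fast++
(s=5,f=9) a[fast]=9≠a[slow]=8 write a[6]=9 → slow++,fast++
(s=6,f=10) a[fast]=9=a[slow] dup → fast++

slow=6, fast=11, prefix=[1, 2, 3, 4, 6, 8, 9]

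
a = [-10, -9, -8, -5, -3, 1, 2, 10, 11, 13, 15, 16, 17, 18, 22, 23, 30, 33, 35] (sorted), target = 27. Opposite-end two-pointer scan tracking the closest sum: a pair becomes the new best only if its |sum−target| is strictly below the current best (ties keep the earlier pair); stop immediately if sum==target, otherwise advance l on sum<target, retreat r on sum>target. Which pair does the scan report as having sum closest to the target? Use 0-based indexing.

[0,18] -10+35=25 d=2 * → l++
[1,18] -9+35=26 d=1 * → l++
[2,18] -8+35=27 d=0 * → stop

pair (-8, 35) with sum 27 (|Δ|=0)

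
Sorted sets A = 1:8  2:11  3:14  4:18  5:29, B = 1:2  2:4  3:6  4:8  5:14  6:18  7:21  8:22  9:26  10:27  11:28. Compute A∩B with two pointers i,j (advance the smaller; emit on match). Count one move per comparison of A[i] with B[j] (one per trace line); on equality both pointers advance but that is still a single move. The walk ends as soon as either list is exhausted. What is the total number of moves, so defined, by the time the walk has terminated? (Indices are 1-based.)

i=1 j=1: 8>2, j++
i=1 j=2: 8>4, j++
i=1 j=3: 8>6, j++
i=1 j=4: 8==8 emit, i++,j++
i=2 j=5: 11<14, i++
i=3 j=5: 14==14 emit, i++,j++
i=4 j=6: 18==18 emit, i++,j++
i=5 j=7: 29>21, j++
i=5 j=8: 29>22, j++
i=5 j=9: 29>26, j++
i=5 j=10: 29>27, j++
i=5 j=11: 29>28, j++

12 moves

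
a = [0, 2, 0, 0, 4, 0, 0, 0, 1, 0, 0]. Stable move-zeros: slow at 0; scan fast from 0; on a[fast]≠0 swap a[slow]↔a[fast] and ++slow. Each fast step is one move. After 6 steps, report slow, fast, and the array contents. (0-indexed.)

slow=2, fast=6, a=[2, 4, 0, 0, 0, 0, 0, 0, 1, 0, 0]

slow=0 fast=0: a[fast]=0, fast++
slow=0 fast=1: a[fast]=2≠0 swap→a[0]=2, slow++,fast++
slow=1 fast=2: a[fast]=0, fast++
slow=1 fast=3: a[fast]=0, fast++
slow=1 fast=4: a[fast]=4≠0 swap→a[1]=4, slow++,fast++
slow=2 fast=5: a[fast]=0, fast++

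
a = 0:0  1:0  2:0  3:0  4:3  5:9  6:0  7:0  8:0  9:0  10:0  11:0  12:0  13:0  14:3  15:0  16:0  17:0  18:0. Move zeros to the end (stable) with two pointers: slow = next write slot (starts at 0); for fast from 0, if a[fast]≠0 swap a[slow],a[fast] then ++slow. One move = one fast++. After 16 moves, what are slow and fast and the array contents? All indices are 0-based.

slow=3, fast=16, a=[3, 9, 3, 0, 0, 0, 0, 0, 0, 0, 0, 0, 0, 0, 0, 0, 0, 0, 0]

slow=0 fast=0: a[fast]=0, fast++
slow=0 fast=1: a[fast]=0, fast++
slow=0 fast=2: a[fast]=0, fast++
slow=0 fast=3: a[fast]=0, fast++
slow=0 fast=4: a[fast]=3≠0 swap→a[0]=3, slow++,fast++
slow=1 fast=5: a[fast]=9≠0 swap→a[1]=9, slow++,fast++
slow=2 fast=6: a[fast]=0, fast++
slow=2 fast=7: a[fast]=0, fast++
slow=2 fast=8: a[fast]=0, fast++
slow=2 fast=9: a[fast]=0, fast++
slow=2 fast=10: a[fast]=0, fast++
slow=2 fast=11: a[fast]=0, fast++
slow=2 fast=12: a[fast]=0, fast++
slow=2 fast=13: a[fast]=0, fast++
slow=2 fast=14: a[fast]=3≠0 swap→a[2]=3, slow++,fast++
slow=3 fast=15: a[fast]=0, fast++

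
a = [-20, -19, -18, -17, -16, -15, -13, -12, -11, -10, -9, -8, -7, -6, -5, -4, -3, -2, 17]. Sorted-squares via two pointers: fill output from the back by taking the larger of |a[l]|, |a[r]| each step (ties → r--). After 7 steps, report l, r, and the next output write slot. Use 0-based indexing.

l=0 r=18: |-20|>|17| out[18]=400, l++
l=1 r=18: |-19|>|17| out[17]=361, l++
l=2 r=18: |-18|>|17| out[16]=324, l++
l=3 r=18: |-17|<=|17| out[15]=289, r--
l=3 r=17: |-17|>|-2| out[14]=289, l++
l=4 r=17: |-16|>|-2| out[13]=256, l++
l=5 r=17: |-15|>|-2| out[12]=225, l++

l=6, r=17, next write slot=11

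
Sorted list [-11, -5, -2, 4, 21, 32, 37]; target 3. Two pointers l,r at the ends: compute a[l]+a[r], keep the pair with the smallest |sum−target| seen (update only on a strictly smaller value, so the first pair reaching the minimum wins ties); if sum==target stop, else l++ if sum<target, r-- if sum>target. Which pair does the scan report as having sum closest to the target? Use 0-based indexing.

[0,6] -11+37=26 d=23 * → r--
[0,5] -11+32=21 d=18 * → r--
[0,4] -11+21=10 d=7 * → r--
[0,3] -11+4=-7 d=10 → l++
[1,3] -5+4=-1 d=4 * → l++
[2,3] -2+4=2 d=1 * → l++

pair (-2, 4) with sum 2 (|Δ|=1)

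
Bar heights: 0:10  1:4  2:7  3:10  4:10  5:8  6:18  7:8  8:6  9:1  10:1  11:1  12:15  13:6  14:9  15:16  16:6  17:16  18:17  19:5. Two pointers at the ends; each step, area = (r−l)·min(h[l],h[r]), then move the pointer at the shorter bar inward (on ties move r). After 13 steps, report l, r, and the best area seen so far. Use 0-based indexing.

l=0 r=19: min(10,5)*19=95 best=95 *, r--
l=0 r=18: min(10,17)*18=180 best=180 *, l++
l=1 r=18: min(4,17)*17=68 best=180, l++
l=2 r=18: min(7,17)*16=112 best=180, l++
l=3 r=18: min(10,17)*15=150 best=180, l++
l=4 r=18: min(10,17)*14=140 best=180, l++
l=5 r=18: min(8,17)*13=104 best=180, l++
l=6 r=18: min(18,17)*12=204 best=204 *, r--
l=6 r=17: min(18,16)*11=176 best=204, r--
l=6 r=16: min(18,6)*10=60 best=204, r--
l=6 r=15: min(18,16)*9=144 best=204, r--
l=6 r=14: min(18,9)*8=72 best=204, r--
l=6 r=13: min(18,6)*7=42 best=204, r--

l=6, r=12, best area=204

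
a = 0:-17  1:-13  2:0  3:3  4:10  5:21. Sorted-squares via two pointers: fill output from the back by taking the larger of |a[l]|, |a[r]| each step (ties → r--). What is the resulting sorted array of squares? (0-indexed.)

[0,5] |-17|<=|21| out[5]=441 → r--
[0,4] |-17|>|10| out[4]=289 → l++
[1,4] |-13|>|10| out[3]=169 → l++
[2,4] |0|<=|10| out[2]=100 → r--
[2,3] |0|<=|3| out[1]=9 → r--
[2,2] |0|<=|0| out[0]=0 → r--

[0, 9, 100, 169, 289, 441]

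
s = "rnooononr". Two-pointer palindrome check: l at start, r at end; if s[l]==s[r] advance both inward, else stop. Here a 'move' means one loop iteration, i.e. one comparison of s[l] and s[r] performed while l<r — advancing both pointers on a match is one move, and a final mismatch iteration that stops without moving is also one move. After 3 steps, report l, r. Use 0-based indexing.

l=3, r=5

[0,8] 'r'=='r' → l++,r--
[1,7] 'n'=='n' → l++,r--
[2,6] 'o'=='o' → l++,r--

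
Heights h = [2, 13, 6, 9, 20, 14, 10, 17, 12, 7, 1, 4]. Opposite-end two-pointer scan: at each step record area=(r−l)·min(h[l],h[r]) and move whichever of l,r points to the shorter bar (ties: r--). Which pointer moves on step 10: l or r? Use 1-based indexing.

[1,12] min(2,4)*11=22 best=22 * → l++
[2,12] min(13,4)*10=40 best=40 * → r--
[2,11] min(13,1)*9=9 best=40 → r--
[2,10] min(13,7)*8=56 best=56 * → r--
[2,9] min(13,12)*7=84 best=84 * → r--
[2,8] min(13,17)*6=78 best=84 → l++
[3,8] min(6,17)*5=30 best=84 → l++
[4,8] min(9,17)*4=36 best=84 → l++
[5,8] min(20,17)*3=51 best=84 → r--
[5,7] min(20,10)*2=20 best=84 → r--

r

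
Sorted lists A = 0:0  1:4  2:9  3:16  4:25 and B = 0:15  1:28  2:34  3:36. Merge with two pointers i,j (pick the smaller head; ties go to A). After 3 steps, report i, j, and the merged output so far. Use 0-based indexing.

[i=0,j=0] A[i]=0<=B[j]=15 take 0 → i++
[i=1,j=0] A[i]=4<=B[j]=15 take 4 → i++
[i=2,j=0] A[i]=9<=B[j]=15 take 9 → i++

i=3, j=0, merged so far=[0, 4, 9]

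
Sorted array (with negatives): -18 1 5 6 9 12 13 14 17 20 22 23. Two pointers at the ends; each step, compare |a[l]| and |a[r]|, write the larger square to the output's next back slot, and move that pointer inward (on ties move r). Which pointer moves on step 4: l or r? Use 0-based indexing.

l

l=0 r=11: |-18|<=|23| out[11]=529, r--
l=0 r=10: |-18|<=|22| out[10]=484, r--
l=0 r=9: |-18|<=|20| out[9]=400, r--
l=0 r=8: |-18|>|17| out[8]=324, l++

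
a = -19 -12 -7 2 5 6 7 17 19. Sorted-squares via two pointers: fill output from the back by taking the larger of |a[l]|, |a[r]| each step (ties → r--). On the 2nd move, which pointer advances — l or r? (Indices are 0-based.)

l=0 r=8: |-19|<=|19| out[8]=361, r--
l=0 r=7: |-19|>|17| out[7]=361, l++

l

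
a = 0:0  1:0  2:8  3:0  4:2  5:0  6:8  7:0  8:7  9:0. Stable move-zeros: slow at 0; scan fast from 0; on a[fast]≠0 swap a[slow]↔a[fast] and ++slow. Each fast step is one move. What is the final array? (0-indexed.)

[8, 2, 8, 7, 0, 0, 0, 0, 0, 0]

slow=0 fast=0: a[fast]=0, fast++
slow=0 fast=1: a[fast]=0, fast++
slow=0 fast=2: a[fast]=8≠0 swap→a[0]=8, slow++,fast++
slow=1 fast=3: a[fast]=0, fast++
slow=1 fast=4: a[fast]=2≠0 swap→a[1]=2, slow++,fast++
slow=2 fast=5: a[fast]=0, fast++
slow=2 fast=6: a[fast]=8≠0 swap→a[2]=8, slow++,fast++
slow=3 fast=7: a[fast]=0, fast++
slow=3 fast=8: a[fast]=7≠0 swap→a[3]=7, slow++,fast++
slow=4 fast=9: a[fast]=0, fast++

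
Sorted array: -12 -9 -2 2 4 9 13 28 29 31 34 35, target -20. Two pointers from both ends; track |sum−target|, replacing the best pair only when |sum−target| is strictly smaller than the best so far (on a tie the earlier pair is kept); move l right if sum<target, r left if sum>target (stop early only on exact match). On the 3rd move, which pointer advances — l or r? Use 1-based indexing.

r

l=1 r=12: -12+35=23 d=43 *, r--
l=1 r=11: -12+34=22 d=42 *, r--
l=1 r=10: -12+31=19 d=39 *, r--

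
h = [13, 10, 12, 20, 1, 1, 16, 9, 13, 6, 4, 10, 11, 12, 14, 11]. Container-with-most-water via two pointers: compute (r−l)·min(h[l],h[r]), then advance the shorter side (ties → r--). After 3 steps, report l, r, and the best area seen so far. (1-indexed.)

[1,16] min(13,11)*15=165 best=165 * → r--
[1,15] min(13,14)*14=182 best=182 * → l++
[2,15] min(10,14)*13=130 best=182 → l++

l=3, r=15, best area=182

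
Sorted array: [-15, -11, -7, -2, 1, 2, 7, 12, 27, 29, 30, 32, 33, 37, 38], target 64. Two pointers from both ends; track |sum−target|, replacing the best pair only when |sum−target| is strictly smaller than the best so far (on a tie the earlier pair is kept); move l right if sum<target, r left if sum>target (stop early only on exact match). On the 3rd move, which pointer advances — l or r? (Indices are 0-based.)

l=0 r=14: -15+38=23 d=41 *, l++
l=1 r=14: -11+38=27 d=37 *, l++
l=2 r=14: -7+38=31 d=33 *, l++

l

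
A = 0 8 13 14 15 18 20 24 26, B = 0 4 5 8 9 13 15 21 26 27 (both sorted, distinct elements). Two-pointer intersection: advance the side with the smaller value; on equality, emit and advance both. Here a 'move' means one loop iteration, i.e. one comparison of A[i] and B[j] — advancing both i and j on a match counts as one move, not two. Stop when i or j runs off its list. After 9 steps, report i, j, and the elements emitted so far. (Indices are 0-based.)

i=0 j=0: 0==0 emit, i++,j++
i=1 j=1: 8>4, j++
i=1 j=2: 8>5, j++
i=1 j=3: 8==8 emit, i++,j++
i=2 j=4: 13>9, j++
i=2 j=5: 13==13 emit, i++,j++
i=3 j=6: 14<15, i++
i=4 j=6: 15==15 emit, i++,j++
i=5 j=7: 18<21, i++

i=6, j=7, emitted=[0, 8, 13, 15]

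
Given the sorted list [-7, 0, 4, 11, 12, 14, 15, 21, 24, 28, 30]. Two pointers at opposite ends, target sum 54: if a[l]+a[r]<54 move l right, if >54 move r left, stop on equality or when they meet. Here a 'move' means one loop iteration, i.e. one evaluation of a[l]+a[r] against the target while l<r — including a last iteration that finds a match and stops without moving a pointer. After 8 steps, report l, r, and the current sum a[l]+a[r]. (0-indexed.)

l=0 r=10: -7+30=23 <54, l++
l=1 r=10: 0+30=30 <54, l++
l=2 r=10: 4+30=34 <54, l++
l=3 r=10: 11+30=41 <54, l++
l=4 r=10: 12+30=42 <54, l++
l=5 r=10: 14+30=44 <54, l++
l=6 r=10: 15+30=45 <54, l++
l=7 r=10: 21+30=51 <54, l++

l=8, r=10, sum=54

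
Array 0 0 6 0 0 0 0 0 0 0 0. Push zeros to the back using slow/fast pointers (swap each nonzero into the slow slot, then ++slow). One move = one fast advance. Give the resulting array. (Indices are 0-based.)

[6, 0, 0, 0, 0, 0, 0, 0, 0, 0, 0]

(s=0,f=0) a[fast]=0 → fast++
(s=0,f=1) a[fast]=0 → fast++
(s=0,f=2) a[fast]=6≠0 swap→a[0]=6 → slow++,fast++
(s=1,f=3) a[fast]=0 → fast++
(s=1,f=4) a[fast]=0 → fast++
(s=1,f=5) a[fast]=0 → fast++
(s=1,f=6) a[fast]=0 → fast++
(s=1,f=7) a[fast]=0 → fast++
(s=1,f=8) a[fast]=0 → fast++
(s=1,f=9) a[fast]=0 → fast++
(s=1,f=10) a[fast]=0 → fast++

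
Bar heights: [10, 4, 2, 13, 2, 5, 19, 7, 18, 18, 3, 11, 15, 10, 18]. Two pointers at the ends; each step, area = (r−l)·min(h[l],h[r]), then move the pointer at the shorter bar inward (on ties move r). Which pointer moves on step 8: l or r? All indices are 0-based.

r

[0,14] min(10,18)*14=140 best=140 * → l++
[1,14] min(4,18)*13=52 best=140 → l++
[2,14] min(2,18)*12=24 best=140 → l++
[3,14] min(13,18)*11=143 best=143 * → l++
[4,14] min(2,18)*10=20 best=143 → l++
[5,14] min(5,18)*9=45 best=143 → l++
[6,14] min(19,18)*8=144 best=144 * → r--
[6,13] min(19,10)*7=70 best=144 → r--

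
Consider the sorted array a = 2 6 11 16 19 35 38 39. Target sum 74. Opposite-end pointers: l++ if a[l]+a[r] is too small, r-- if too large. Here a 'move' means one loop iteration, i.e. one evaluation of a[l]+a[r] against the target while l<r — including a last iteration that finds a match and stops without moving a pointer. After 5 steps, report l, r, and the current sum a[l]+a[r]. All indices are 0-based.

l=0 r=7: 2+39=41 <74, l++
l=1 r=7: 6+39=45 <74, l++
l=2 r=7: 11+39=50 <74, l++
l=3 r=7: 16+39=55 <74, l++
l=4 r=7: 19+39=58 <74, l++

l=5, r=7, sum=74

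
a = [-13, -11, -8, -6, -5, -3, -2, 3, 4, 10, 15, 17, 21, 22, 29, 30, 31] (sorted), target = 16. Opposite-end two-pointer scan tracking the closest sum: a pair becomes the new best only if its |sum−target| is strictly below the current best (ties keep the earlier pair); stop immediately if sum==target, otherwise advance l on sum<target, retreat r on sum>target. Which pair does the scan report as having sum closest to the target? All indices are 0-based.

l=0 r=16: -13+31=18 d=2 *, r--
l=0 r=15: -13+30=17 d=1 *, r--
l=0 r=14: -13+29=16 d=0 *, stop

pair (-13, 29) with sum 16 (|Δ|=0)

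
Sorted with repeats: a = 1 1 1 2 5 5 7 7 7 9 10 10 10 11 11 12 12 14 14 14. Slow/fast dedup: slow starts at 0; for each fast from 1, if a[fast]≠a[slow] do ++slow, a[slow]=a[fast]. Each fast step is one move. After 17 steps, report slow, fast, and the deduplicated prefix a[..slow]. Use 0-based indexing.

(s=0,f=1) a[fast]=1=a[slow] dup → fast++
(s=0,f=2) a[fast]=1=a[slow] dup → fast++
(s=0,f=3) a[fast]=2≠a[slow]=1 write a[1]=2 → slow++,fast++
(s=1,f=4) a[fast]=5≠a[slow]=2 write a[2]=5 → slow++,fast++
(s=2,f=5) a[fast]=5=a[slow] dup → fast++
(s=2,f=6) a[fast]=7≠a[slow]=5 write a[3]=7 → slow++,fast++
(s=3,f=7) a[fast]=7=a[slow] dup → fast++
(s=3,f=8) a[fast]=7=a[slow] dup → fast++
(s=3,f=9) a[fast]=9≠a[slow]=7 write a[4]=9 → slow++,fast++
(s=4,f=10) a[fast]=10≠a[slow]=9 write a[5]=10 → slow++,fast++
(s=5,f=11) a[fast]=10=a[slow] dup → fast++
(s=5,f=12) a[fast]=10=a[slow] dup → fast++
(s=5,f=13) a[fast]=11≠a[slow]=10 write a[6]=11 → slow++,fast++
(s=6,f=14) a[fast]=11=a[slow] dup → fast++
(s=6,f=15) a[fast]=12≠a[slow]=11 write a[7]=12 → slow++,fast++
(s=7,f=16) a[fast]=12=a[slow] dup → fast++
(s=7,f=17) a[fast]=14≠a[slow]=12 write a[8]=14 → slow++,fast++

slow=8, fast=18, prefix=[1, 2, 5, 7, 9, 10, 11, 12, 14]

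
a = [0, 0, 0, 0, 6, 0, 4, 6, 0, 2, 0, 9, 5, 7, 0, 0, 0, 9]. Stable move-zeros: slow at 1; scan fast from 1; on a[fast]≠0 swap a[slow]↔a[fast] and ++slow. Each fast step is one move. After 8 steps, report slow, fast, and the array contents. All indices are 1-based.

slow=4, fast=9, a=[6, 4, 6, 0, 0, 0, 0, 0, 0, 2, 0, 9, 5, 7, 0, 0, 0, 9]

(s=1,f=1) a[fast]=0 → fast++
(s=1,f=2) a[fast]=0 → fast++
(s=1,f=3) a[fast]=0 → fast++
(s=1,f=4) a[fast]=0 → fast++
(s=1,f=5) a[fast]=6≠0 swap→a[1]=6 → slow++,fast++
(s=2,f=6) a[fast]=0 → fast++
(s=2,f=7) a[fast]=4≠0 swap→a[2]=4 → slow++,fast++
(s=3,f=8) a[fast]=6≠0 swap→a[3]=6 → slow++,fast++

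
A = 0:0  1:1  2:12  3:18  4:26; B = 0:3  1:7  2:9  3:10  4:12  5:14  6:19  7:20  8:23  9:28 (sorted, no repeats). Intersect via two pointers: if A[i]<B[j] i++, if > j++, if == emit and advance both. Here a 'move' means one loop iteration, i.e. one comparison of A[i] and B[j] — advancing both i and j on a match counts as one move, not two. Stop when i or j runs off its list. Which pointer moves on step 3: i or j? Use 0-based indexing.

[i=0,j=0] 0<3 → i++
[i=1,j=0] 1<3 → i++
[i=2,j=0] 12>3 → j++

j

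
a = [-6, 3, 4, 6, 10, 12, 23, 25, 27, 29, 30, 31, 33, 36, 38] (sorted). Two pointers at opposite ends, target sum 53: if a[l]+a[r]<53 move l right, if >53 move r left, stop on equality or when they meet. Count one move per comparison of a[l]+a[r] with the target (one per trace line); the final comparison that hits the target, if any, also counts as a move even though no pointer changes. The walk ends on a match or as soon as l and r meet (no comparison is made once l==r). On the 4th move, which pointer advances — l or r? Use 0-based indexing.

l=0 r=14: -6+38=32 <53, l++
l=1 r=14: 3+38=41 <53, l++
l=2 r=14: 4+38=42 <53, l++
l=3 r=14: 6+38=44 <53, l++

l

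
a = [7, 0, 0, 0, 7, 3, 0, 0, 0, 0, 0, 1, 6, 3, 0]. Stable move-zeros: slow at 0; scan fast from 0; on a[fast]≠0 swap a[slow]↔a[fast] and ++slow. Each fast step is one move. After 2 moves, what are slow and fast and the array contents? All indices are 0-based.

(s=0,f=0) a[fast]=7≠0 swap→a[0]=7 → slow++,fast++
(s=1,f=1) a[fast]=0 → fast++

slow=1, fast=2, a=[7, 0, 0, 0, 7, 3, 0, 0, 0, 0, 0, 1, 6, 3, 0]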